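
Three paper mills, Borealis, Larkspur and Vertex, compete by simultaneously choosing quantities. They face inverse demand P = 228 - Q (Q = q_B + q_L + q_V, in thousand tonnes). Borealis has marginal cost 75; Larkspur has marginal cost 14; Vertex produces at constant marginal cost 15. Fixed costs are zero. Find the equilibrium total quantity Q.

Borealis's profit: π_B = (228 - Q)q_B - (75q_B). Setting ∂π_B/∂q_B = 0: 153 - 2q_B - (q_L + q_V) = 0.
Larkspur's first-order condition: 214 - 2q_L - (q_B + q_V) = 0.
Vertex's first-order condition: 213 - 2q_V - (q_B + q_L) = 0.
Adding the 3 conditions: 580 − 2Q − 2Q = 0, i.e. Q = 145.
Back-substituting: q_B = (153 − 145) = 8, q_L = (214 − 145) = 69, q_V = (213 − 145) = 68.
Total output Q = 8 + 69 + 68 = 145.

145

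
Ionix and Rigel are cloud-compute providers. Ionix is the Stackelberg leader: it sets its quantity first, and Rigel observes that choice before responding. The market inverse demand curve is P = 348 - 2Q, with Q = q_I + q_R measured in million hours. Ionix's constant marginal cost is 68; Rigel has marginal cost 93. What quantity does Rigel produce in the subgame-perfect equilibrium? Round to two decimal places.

Solve by backward induction. Given q_I, the follower Rigel maximises π_R = (348 - 2q_I - 2q_R)q_R - 93q_R.
Follower FOC: 255 - 2q_I - 4q_R = 0, so q_R(q_I) = (255 - 2q_I)/4.
Ionix substitutes q_R(q_I) into its own profit: π_I = q_I(348 - 2q_I - (255 - 2q_I)/2) - 68q_I = (441/2 - q_I)q_I - 68q_I.
The leader's first-order condition 305/2 - 2q_I = 0 yields q_I = 305/4.
Then q_R = (255 - 2·(305/4))/4 = 205/8.

25.63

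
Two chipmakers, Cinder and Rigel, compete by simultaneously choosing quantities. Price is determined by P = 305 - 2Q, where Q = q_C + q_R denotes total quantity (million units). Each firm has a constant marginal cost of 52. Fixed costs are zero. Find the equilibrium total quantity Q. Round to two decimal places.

84.33

Each firm earns π_i = (305 - 2Q)q_i - 52q_i.
First-order condition (treating rivals' output as given): 253 - 4q_i - 2q_j = 0.
By symmetry each firm produces the same amount; substituting q_j = q_i yields q_i = 253/6.
Total output Q = 253/6 + 253/6 = 253/3.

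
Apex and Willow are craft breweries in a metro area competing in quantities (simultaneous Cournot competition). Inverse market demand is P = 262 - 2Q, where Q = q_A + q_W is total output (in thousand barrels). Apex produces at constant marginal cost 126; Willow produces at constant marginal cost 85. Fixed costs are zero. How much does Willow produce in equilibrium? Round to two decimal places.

36.33

Apex's profit: π_A = (262 - 2Q)q_A - (126q_A). Setting ∂π_A/∂q_A = 0: 136 - 4q_A - 2(q_W) = 0.
Willow's profit: π_W = (262 - 2Q)q_W - (85q_W). Setting ∂π_W/∂q_W = 0: 177 - 4q_W - 2(q_A) = 0.
So q_A = (136 - 2q_W)/4 and q_W = (177 - 2q_A)/4.
Solving the pair: q_A = 95/6, q_W = 109/3.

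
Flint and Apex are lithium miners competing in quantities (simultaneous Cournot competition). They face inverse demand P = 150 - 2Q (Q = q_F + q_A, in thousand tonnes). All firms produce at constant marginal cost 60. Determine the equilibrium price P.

90

Each firm earns π_i = (150 - 2Q)q_i - 60q_i.
Setting ∂π_i/∂q_i = 0 with rivals' quantities fixed: 90 - 4q_i - 2q_j = 0.
With identical firms every q_j equals q_i, so q_j = q_i and 90 = 6q_i, giving q_i = 15.
Total output Q = 30, so price P = 150 - 2·30 = 90.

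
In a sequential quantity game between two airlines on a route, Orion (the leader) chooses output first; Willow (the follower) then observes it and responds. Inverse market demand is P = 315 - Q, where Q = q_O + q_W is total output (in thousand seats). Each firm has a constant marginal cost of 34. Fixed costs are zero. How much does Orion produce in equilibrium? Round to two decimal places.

Solve by backward induction. Given q_O, the follower Willow maximises π_W = (315 - q_O - q_W)q_W - 34q_W.
∂π_W/∂q_W = 281 - q_O - 2q_W = 0 gives the reaction function q_W = (281 - q_O)/2.
The leader anticipates this reaction. Substituting into P = 315 - Q gives P = 349/2 - (1/2)q_O, so π_O = (349/2 - (1/2)q_O)q_O - 34q_O.
Maximising: ∂π_O/∂q_O = 281/2 - q_O = 0, giving q_O = 281/2.
Then q_W = (281 - 281/2)/2 = 281/4.

140.50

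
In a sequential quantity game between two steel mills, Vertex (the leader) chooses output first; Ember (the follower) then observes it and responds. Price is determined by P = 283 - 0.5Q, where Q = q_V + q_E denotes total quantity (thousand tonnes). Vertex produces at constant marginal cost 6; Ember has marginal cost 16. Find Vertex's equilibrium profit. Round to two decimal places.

20592.25

Solve by backward induction. Given q_V, the follower Ember maximises π_E = (283 - (1/2)q_V - (1/2)q_E)q_E - 16q_E.
Follower FOC: 267 - (1/2)q_V - q_E = 0, so q_E(q_V) = (267 - (1/2)q_V).
The leader anticipates this reaction. Substituting into P = 283 - 0.5Q gives P = 299/2 - (1/4)q_V, so π_V = (299/2 - (1/4)q_V)q_V - 6q_V.
Maximising: ∂π_V/∂q_V = 287/2 - (1/2)q_V = 0, giving q_V = 287.
Then q_E = (267 - (1/2)·287) = 247/2.
Price P = 283 - (1/2)·(821/2) = 311/4.
Vertex's profit: (311/4 - 6)·287 = 20592.2500.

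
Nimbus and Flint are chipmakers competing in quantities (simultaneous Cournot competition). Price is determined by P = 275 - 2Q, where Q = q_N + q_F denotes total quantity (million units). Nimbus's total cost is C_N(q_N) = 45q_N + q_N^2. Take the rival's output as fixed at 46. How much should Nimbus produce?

With the rival's output fixed at 46, Nimbus's profit is π_N = (275 - 2·46 - 2q_N)q_N - (45q_N + q_N²) = (183 - 2q_N)q_N - (45q_N + q_N²).
∂π_N/∂q_N = 138 - 6q_N = 0, so q_N = 23.

23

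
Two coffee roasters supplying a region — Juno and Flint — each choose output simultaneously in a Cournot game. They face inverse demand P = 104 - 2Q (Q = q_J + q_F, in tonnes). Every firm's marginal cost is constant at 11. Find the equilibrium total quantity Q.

A representative firm's profit is π_i = q_i(104 - 2Q) - 11q_i.
Setting ∂π_i/∂q_i = 0 with rivals' quantities fixed: 93 - 4q_i - 2q_j = 0.
By symmetry each firm produces the same amount; substituting q_j = q_i yields q_i = 93/6 = 31/2.
Total output Q = 31/2 + 31/2 = 31.

31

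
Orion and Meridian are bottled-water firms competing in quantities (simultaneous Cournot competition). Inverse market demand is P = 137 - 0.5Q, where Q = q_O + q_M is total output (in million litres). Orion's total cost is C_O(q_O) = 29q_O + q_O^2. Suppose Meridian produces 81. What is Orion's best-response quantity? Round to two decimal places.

22.50

With the rival's output fixed at 81, Orion's profit is π_O = (137 - (1/2)·81 - (1/2)q_O)q_O - (29q_O + q_O²) = (193/2 - (1/2)q_O)q_O - (29q_O + q_O²).
∂π_O/∂q_O = 135/2 - 3q_O = 0, so q_O = 45/2.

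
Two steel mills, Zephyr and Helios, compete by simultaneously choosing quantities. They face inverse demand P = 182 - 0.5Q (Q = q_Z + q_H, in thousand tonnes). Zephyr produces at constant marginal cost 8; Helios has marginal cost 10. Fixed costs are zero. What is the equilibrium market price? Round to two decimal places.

Zephyr's profit: π_Z = (182 - 0.5Q)q_Z - (8q_Z). Setting ∂π_Z/∂q_Z = 0: 174 - q_Z - (1/2)(q_H) = 0.
Helios's profit: π_H = (182 - 0.5Q)q_H - (10q_H). Setting ∂π_H/∂q_H = 0: 172 - q_H - (1/2)(q_Z) = 0.
Rearranging gives the reaction functions q_Z = (174 - (1/2)q_H) and q_H = (172 - (1/2)q_Z).
Solving the pair: q_Z = 352/3, q_H = 340/3.
Total output Q = 692/3, so price P = 182 - (1/2)·(692/3) = 200/3.

66.67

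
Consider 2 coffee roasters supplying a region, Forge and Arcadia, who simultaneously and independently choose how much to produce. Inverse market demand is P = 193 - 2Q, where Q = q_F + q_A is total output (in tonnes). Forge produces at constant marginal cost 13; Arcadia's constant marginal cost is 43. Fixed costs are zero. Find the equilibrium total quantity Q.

55

Forge's profit: π_F = (193 - 2Q)q_F - (13q_F). Setting ∂π_F/∂q_F = 0: 180 - 4q_F - 2(q_A) = 0.
Arcadia's first-order condition: 150 - 4q_A - 2(q_F) = 0.
Rearranging gives the reaction functions q_F = (180 - 2q_A)/4 and q_A = (150 - 2q_F)/4.
Substituting one into the other gives q_F = 35 and q_A = 20.
Total output Q = 35 + 20 = 55.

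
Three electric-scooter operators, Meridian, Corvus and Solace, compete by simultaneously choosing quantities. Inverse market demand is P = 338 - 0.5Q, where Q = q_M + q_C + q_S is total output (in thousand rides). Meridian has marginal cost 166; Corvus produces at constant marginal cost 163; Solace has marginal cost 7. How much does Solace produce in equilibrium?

323

Meridian's profit: π_M = (338 - 0.5Q)q_M - (166q_M). Setting ∂π_M/∂q_M = 0: 172 - q_M - (1/2)(q_C + q_S) = 0.
Corvus's first-order condition: 175 - q_C - (1/2)(q_M + q_S) = 0.
Solace's profit: π_S = (338 - 0.5Q)q_S - (7q_S). Setting ∂π_S/∂q_S = 0: 331 - q_S - (1/2)(q_M + q_C) = 0.
Adding the 3 conditions: 678 − Q − Q = 0, i.e. Q = 339.
Back-substituting: q_M = (172 − 339/2)/(1/2) = 5, q_C = (175 − 339/2)/(1/2) = 11, q_S = (331 − 339/2)/(1/2) = 323.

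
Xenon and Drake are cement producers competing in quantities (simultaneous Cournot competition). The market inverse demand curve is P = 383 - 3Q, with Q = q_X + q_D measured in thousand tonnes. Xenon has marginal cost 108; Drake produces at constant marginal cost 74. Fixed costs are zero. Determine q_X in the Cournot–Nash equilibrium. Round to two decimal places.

26.78

Xenon's profit: π_X = (383 - 3Q)q_X - (108q_X). Setting ∂π_X/∂q_X = 0: 275 - 6q_X - 3(q_D) = 0.
Drake's profit: π_D = (383 - 3Q)q_D - (74q_D). Setting ∂π_D/∂q_D = 0: 309 - 6q_D - 3(q_X) = 0.
Rearranging gives the reaction functions q_X = (275 - 3q_D)/6 and q_D = (309 - 3q_X)/6.
Solving the pair: q_X = 241/9, q_D = 343/9.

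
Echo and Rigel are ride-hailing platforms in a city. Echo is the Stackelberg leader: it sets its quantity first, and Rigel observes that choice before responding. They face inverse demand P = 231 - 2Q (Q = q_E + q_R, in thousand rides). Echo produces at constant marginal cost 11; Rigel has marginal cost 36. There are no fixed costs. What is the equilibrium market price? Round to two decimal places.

72.25

The follower Rigel best-responds to any q_E: π_R = (231 - 2Q)q_R - 36q_R.
∂π_R/∂q_R = 195 - 2q_E - 4q_R = 0 gives the reaction function q_R = (195 - 2q_E)/4.
The leader anticipates this reaction. Substituting into P = 231 - 2Q gives P = 267/2 - q_E, so π_E = (267/2 - q_E)q_E - 11q_E.
Leader FOC: 245/2 - 2q_E = 0, so q_E = 245/4.
Then q_R = (195 - 2·(245/4))/4 = 145/8.
Total output Q = 635/8, so price P = 231 - 2·(635/8) = 289/4.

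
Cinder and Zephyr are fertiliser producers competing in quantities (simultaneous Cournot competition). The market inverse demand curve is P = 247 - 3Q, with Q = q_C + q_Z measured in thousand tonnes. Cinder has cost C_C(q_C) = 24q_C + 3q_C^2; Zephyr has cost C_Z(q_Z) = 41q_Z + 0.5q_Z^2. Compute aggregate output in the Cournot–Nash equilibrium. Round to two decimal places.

Cinder's profit: π_C = (247 - 3Q)q_C - (24q_C + 3q_C²). Setting ∂π_C/∂q_C = 0: 223 - 12q_C - 3(q_Z) = 0.
Zephyr's profit: π_Z = (247 - 3Q)q_Z - (41q_Z + (1/2)q_Z²). Setting ∂π_Z/∂q_Z = 0: 206 - 7q_Z - 3(q_C) = 0.
So q_C = (223 - 3q_Z)/12 and q_Z = (206 - 3q_C)/7.
Solving the pair: q_C = 943/75, q_Z = 601/25.
Total output Q = 943/75 + 601/25 = 36.6133.

36.61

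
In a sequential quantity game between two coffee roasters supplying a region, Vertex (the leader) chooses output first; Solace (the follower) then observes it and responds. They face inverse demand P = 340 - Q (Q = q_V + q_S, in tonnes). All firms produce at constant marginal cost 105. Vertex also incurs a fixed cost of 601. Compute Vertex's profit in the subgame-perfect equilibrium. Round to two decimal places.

The follower Solace best-responds to any q_V: π_S = (340 - Q)q_S - 105q_S.
Follower FOC: 235 - q_V - 2q_S = 0, so q_S(q_V) = (235 - q_V)/2.
The leader anticipates this reaction. Substituting into P = 340 - Q gives P = 445/2 - (1/2)q_V, so π_V = (445/2 - (1/2)q_V)q_V - 105q_V.
The leader's first-order condition 235/2 - q_V = 0 yields q_V = 235/2.
Then q_S = (235 - 235/2)/2 = 235/4.
Price P = 340 - 705/4 = 655/4.
Vertex's profit: (655/4 - 105)·(235/2) - 601 = 6302.1250.

6302.13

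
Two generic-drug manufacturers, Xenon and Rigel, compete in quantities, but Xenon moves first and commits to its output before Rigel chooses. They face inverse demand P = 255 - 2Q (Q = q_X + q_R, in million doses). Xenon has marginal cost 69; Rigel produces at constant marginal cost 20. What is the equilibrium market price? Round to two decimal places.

Solve by backward induction. Given q_X, the follower Rigel maximises π_R = (255 - 2q_X - 2q_R)q_R - 20q_R.
Follower FOC: 235 - 2q_X - 4q_R = 0, so q_R(q_X) = (235 - 2q_X)/4.
Xenon substitutes q_R(q_X) into its own profit: π_X = q_X(255 - 2q_X - (235 - 2q_X)/2) - 69q_X = (275/2 - q_X)q_X - 69q_X.
The leader's first-order condition 137/2 - 2q_X = 0 yields q_X = 137/4.
Then q_R = (235 - 2·(137/4))/4 = 333/8.
Total output Q = 607/8, so price P = 255 - 2·(607/8) = 413/4.

103.25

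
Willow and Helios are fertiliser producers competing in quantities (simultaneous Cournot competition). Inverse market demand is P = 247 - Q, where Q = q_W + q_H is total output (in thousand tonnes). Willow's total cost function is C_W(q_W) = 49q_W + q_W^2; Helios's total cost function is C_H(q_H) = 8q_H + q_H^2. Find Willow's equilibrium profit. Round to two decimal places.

Willow's profit: π_W = (247 - Q)q_W - (49q_W + q_W²). Setting ∂π_W/∂q_W = 0: 198 - 4q_W - (q_H) = 0.
Helios's profit: π_H = (247 - Q)q_H - (8q_H + q_H²). Setting ∂π_H/∂q_H = 0: 239 - 4q_H - (q_W) = 0.
Best responses: q_W = (198 - q_H)/4, q_H = (239 - q_W)/4.
Substituting one into the other gives q_W = 553/15 and q_H = 758/15.
Price P = 247 - 437/5 = 798/5.
Willow's profit: (798/5)·(553/15) - 49·(553/15) - (553/15)² = 2718.3022.

2718.30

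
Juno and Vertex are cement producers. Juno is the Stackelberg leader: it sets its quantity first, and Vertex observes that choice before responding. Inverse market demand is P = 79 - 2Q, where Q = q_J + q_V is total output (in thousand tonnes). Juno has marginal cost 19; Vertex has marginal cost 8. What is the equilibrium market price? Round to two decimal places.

31.25

Solve by backward induction. Given q_J, the follower Vertex maximises π_V = (79 - 2q_J - 2q_V)q_V - 8q_V.
Setting the follower's marginal profit to zero, 71 - 2q_J - 4q_V = 0, i.e. q_V = (71 - 2q_J)/4.
Juno substitutes q_V(q_J) into its own profit: π_J = q_J(79 - 2q_J - (71 - 2q_J)/2) - 19q_J = (87/2 - q_J)q_J - 19q_J.
Maximising: ∂π_J/∂q_J = 49/2 - 2q_J = 0, giving q_J = 49/4.
Then q_V = (71 - 2·(49/4))/4 = 93/8.
Total output Q = 191/8, so price P = 79 - 2·(191/8) = 125/4.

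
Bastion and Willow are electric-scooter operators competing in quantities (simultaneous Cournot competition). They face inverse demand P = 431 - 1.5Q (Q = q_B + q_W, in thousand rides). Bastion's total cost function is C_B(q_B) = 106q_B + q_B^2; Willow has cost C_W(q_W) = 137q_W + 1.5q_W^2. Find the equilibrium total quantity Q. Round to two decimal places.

89.78

Bastion's profit: π_B = (431 - 1.5Q)q_B - (106q_B + q_B²). Setting ∂π_B/∂q_B = 0: 325 - 5q_B - (3/2)(q_W) = 0.
Willow's profit: π_W = (431 - 1.5Q)q_W - (137q_W + (3/2)q_W²). Setting ∂π_W/∂q_W = 0: 294 - 6q_W - (3/2)(q_B) = 0.
So q_B = (325 - (3/2)q_W)/5 and q_W = (294 - (3/2)q_B)/6.
Substituting one into the other gives q_B = 54.3784 and q_W = 1310/37.
Total output Q = 54.3784 + 1310/37 = 89.7838.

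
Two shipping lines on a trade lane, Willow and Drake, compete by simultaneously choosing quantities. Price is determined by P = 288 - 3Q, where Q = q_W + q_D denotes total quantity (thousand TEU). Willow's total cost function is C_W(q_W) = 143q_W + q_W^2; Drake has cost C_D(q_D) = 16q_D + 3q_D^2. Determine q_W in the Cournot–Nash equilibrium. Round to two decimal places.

10.62

Willow's profit: π_W = (288 - 3Q)q_W - (143q_W + q_W²). Setting ∂π_W/∂q_W = 0: 145 - 8q_W - 3(q_D) = 0.
Drake's first-order condition: 272 - 12q_D - 3(q_W) = 0.
Best responses: q_W = (145 - 3q_D)/8, q_D = (272 - 3q_W)/12.
Substituting one into the other gives q_W = 308/29 and q_D = 1741/87.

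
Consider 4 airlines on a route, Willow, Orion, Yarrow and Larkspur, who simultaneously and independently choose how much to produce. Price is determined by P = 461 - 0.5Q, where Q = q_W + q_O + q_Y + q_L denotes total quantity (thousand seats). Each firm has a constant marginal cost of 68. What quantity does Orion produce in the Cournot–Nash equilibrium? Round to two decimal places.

Each firm earns π_i = (461 - 0.5Q)q_i - 68q_i.
Setting ∂π_i/∂q_i = 0 with rivals' quantities fixed: 393 - q_i - (1/2)·Σ_{j≠i} q_j = 0.
With identical firms every q_j equals q_i, so Σ_{j≠i} q_j = 3q_i and 393 = (5/2)q_i, giving q_i = 786/5.

157.20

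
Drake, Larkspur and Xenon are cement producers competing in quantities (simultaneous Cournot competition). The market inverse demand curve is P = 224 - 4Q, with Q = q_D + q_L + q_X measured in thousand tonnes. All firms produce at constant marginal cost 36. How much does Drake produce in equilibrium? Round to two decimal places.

11.75

Each firm earns π_i = (224 - 4Q)q_i - 36q_i.
Setting ∂π_i/∂q_i = 0 with rivals' quantities fixed: 188 - 8q_i - 4·Σ_{j≠i} q_j = 0.
By symmetry each firm produces the same amount; substituting Σ_{j≠i} q_j = 2q_i yields q_i = 188/16 = 47/4.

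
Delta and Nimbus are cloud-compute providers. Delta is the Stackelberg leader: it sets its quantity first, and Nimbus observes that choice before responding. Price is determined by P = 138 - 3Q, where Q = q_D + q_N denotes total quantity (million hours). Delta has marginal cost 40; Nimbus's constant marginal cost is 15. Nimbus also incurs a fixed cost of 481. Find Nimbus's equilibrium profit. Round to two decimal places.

The follower Nimbus best-responds to any q_D: π_N = (138 - 3Q)q_N - 15q_N.
∂π_N/∂q_N = 123 - 3q_D - 6q_N = 0 gives the reaction function q_N = (123 - 3q_D)/6.
The leader anticipates this reaction. Substituting into P = 138 - 3Q gives P = 153/2 - (3/2)q_D, so π_D = (153/2 - (3/2)q_D)q_D - 40q_D.
Leader FOC: 73/2 - 3q_D = 0, so q_D = 73/6.
Then q_N = (123 - 3·(73/6))/6 = 173/12.
Price P = 138 - 3·(319/12) = 233/4.
Nimbus's profit: (233/4 - 15)·(173/12) - 481 = 142.5208.

142.52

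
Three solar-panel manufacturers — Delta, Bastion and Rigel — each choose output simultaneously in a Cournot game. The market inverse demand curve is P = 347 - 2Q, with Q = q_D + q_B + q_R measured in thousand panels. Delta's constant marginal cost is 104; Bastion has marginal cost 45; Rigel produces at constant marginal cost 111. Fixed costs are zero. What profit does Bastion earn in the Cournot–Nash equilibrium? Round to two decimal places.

5697.78

Delta's profit: π_D = (347 - 2Q)q_D - (104q_D). Setting ∂π_D/∂q_D = 0: 243 - 4q_D - 2(q_B + q_R) = 0.
Bastion's profit: π_B = (347 - 2Q)q_B - (45q_B). Setting ∂π_B/∂q_B = 0: 302 - 4q_B - 2(q_D + q_R) = 0.
Rigel's profit: π_R = (347 - 2Q)q_R - (111q_R). Setting ∂π_R/∂q_R = 0: 236 - 4q_R - 2(q_D + q_B) = 0.
Adding the 3 first-order conditions: 781 − 8Q = 0, so Q = 781/8.
Back-substituting: q_D = (243 − 781/4)/2 = 191/8, q_B = (302 − 781/4)/2 = 427/8, q_R = (236 − 781/4)/2 = 163/8.
Price P = 347 - 2·(781/8) = 607/4.
Bastion's profit: (607/4 - 45)·(427/8) = 5697.7813.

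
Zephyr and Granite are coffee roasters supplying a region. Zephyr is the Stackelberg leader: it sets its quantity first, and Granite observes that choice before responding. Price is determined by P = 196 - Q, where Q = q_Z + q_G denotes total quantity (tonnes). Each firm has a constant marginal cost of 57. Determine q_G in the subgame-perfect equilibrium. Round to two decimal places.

34.75

The follower Granite best-responds to any q_Z: π_G = (196 - Q)q_G - 57q_G.
Setting the follower's marginal profit to zero, 139 - q_Z - 2q_G = 0, i.e. q_G = (139 - q_Z)/2.
Zephyr substitutes q_G(q_Z) into its own profit: π_Z = q_Z(196 - q_Z - (139 - q_Z)/2) - 57q_Z = (253/2 - (1/2)q_Z)q_Z - 57q_Z.
Maximising: ∂π_Z/∂q_Z = 139/2 - q_Z = 0, giving q_Z = 139/2.
Then q_G = (139 - 139/2)/2 = 139/4.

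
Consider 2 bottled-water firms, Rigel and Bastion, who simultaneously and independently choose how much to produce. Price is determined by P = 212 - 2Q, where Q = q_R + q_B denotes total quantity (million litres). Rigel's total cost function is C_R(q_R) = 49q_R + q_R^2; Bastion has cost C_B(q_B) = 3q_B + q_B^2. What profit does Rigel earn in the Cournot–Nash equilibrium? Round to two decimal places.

918.75

Rigel's profit: π_R = (212 - 2Q)q_R - (49q_R + q_R²). Setting ∂π_R/∂q_R = 0: 163 - 6q_R - 2(q_B) = 0.
Bastion's profit: π_B = (212 - 2Q)q_B - (3q_B + q_B²). Setting ∂π_B/∂q_B = 0: 209 - 6q_B - 2(q_R) = 0.
Rearranging gives the reaction functions q_R = (163 - 2q_B)/6 and q_B = (209 - 2q_R)/6.
Substituting one into the other gives q_R = 35/2 and q_B = 29.
Price P = 212 - 2·(93/2) = 119.
Rigel's profit: 119·(35/2) - 49·(35/2) - (35/2)² = 918.7500.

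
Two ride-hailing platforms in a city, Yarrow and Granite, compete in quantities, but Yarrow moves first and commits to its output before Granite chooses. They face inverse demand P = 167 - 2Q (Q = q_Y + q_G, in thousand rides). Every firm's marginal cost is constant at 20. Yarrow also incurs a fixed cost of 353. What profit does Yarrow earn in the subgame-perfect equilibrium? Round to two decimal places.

997.56

The follower Granite best-responds to any q_Y: π_G = (167 - 2Q)q_G - 20q_G.
Follower FOC: 147 - 2q_Y - 4q_G = 0, so q_G(q_Y) = (147 - 2q_Y)/4.
Yarrow substitutes q_G(q_Y) into its own profit: π_Y = q_Y(167 - 2q_Y - (147 - 2q_Y)/2) - 20q_Y = (187/2 - q_Y)q_Y - 20q_Y.
Leader FOC: 147/2 - 2q_Y = 0, so q_Y = 147/4.
Then q_G = (147 - 2·(147/4))/4 = 147/8.
Price P = 167 - 2·(441/8) = 227/4.
Yarrow's profit: (227/4 - 20)·(147/4) - 353 = 997.5625.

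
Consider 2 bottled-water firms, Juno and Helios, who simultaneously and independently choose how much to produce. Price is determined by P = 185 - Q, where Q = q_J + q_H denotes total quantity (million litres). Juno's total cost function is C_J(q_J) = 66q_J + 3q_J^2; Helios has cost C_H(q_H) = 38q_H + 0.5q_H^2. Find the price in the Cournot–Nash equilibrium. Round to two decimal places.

Juno's profit: π_J = (185 - Q)q_J - (66q_J + 3q_J²). Setting ∂π_J/∂q_J = 0: 119 - 8q_J - (q_H) = 0.
Helios's profit: π_H = (185 - Q)q_H - (38q_H + (1/2)q_H²). Setting ∂π_H/∂q_H = 0: 147 - 3q_H - (q_J) = 0.
Best responses: q_J = (119 - q_H)/8, q_H = (147 - q_J)/3.
Solving the pair: q_J = 210/23, q_H = 1057/23.
Total output Q = 1267/23, so price P = 185 - 1267/23 = 129.9130.

129.91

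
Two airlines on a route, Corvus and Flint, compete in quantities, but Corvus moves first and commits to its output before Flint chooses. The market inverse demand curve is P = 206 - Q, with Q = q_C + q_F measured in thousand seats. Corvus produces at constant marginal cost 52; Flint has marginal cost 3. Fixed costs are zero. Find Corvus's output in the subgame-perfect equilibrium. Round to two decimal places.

The follower Flint best-responds to any q_C: π_F = (206 - Q)q_F - 3q_F.
Setting the follower's marginal profit to zero, 203 - q_C - 2q_F = 0, i.e. q_F = (203 - q_C)/2.
Corvus substitutes q_F(q_C) into its own profit: π_C = q_C(206 - q_C - (203 - q_C)/2) - 52q_C = (209/2 - (1/2)q_C)q_C - 52q_C.
Leader FOC: 105/2 - q_C = 0, so q_C = 105/2.
Then q_F = (203 - 105/2)/2 = 301/4.

52.50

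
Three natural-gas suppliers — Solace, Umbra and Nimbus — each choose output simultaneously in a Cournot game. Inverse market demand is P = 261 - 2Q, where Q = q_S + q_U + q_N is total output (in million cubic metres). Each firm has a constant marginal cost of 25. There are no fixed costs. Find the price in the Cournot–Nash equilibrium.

84

A representative firm's profit is π_i = q_i(261 - 2Q) - 25q_i.
First-order condition (treating rivals' output as given): 236 - 4q_i - 2·Σ_{j≠i} q_j = 0.
With identical firms every q_j equals q_i, so Σ_{j≠i} q_j = 2q_i and 236 = 8q_i, giving q_i = 59/2.
Total output Q = 177/2, so price P = 261 - 2·(177/2) = 84.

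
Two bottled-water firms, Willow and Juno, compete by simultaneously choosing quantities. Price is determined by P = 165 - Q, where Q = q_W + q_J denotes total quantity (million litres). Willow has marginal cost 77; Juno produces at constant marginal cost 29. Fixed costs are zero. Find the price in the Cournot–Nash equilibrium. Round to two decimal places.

90.33

Willow's profit: π_W = (165 - Q)q_W - (77q_W). Setting ∂π_W/∂q_W = 0: 88 - 2q_W - (q_J) = 0.
Juno's profit: π_J = (165 - Q)q_J - (29q_J). Setting ∂π_J/∂q_J = 0: 136 - 2q_J - (q_W) = 0.
Rearranging gives the reaction functions q_W = (88 - q_J)/2 and q_J = (136 - q_W)/2.
Substituting one into the other gives q_W = 40/3 and q_J = 184/3.
Total output Q = 224/3, so price P = 165 - 224/3 = 271/3.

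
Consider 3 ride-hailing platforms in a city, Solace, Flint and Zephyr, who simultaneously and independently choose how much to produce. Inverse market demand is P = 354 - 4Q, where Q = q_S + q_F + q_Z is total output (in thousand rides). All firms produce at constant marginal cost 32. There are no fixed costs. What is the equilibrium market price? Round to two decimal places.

Each firm earns π_i = (354 - 4Q)q_i - 32q_i.
Setting ∂π_i/∂q_i = 0 with rivals' quantities fixed: 322 - 8q_i - 4·Σ_{j≠i} q_j = 0.
With identical firms every q_j equals q_i, so Σ_{j≠i} q_j = 2q_i and 322 = 16q_i, giving q_i = 161/8.
Total output Q = 483/8, so price P = 354 - 4·(483/8) = 225/2.

112.50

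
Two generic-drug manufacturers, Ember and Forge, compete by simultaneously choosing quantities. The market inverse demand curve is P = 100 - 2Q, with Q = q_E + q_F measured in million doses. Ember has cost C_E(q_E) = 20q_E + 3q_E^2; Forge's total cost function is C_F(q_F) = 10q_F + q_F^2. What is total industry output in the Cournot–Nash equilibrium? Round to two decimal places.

Ember's profit: π_E = (100 - 2Q)q_E - (20q_E + 3q_E²). Setting ∂π_E/∂q_E = 0: 80 - 10q_E - 2(q_F) = 0.
Forge's first-order condition: 90 - 6q_F - 2(q_E) = 0.
So q_E = (80 - 2q_F)/10 and q_F = (90 - 2q_E)/6.
Solving the pair: q_E = 75/14, q_F = 185/14.
Total output Q = 75/14 + 185/14 = 130/7.

18.57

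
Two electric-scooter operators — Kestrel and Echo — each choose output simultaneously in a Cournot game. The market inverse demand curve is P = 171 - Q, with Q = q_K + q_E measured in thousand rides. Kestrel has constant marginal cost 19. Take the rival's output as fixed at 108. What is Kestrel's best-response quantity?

With the rival's output fixed at 108, Kestrel's profit is π_K = (171 - 108 - q_K)q_K - (19q_K) = (63 - q_K)q_K - (19q_K).
∂π_K/∂q_K = 44 - 2q_K = 0, so q_K = 22.

22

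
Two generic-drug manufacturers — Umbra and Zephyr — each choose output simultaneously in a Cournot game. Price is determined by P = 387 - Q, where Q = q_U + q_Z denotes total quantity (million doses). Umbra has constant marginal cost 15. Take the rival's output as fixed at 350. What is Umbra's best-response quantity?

With the rival's output fixed at 350, Umbra's profit is π_U = (387 - 350 - q_U)q_U - (15q_U) = (37 - q_U)q_U - (15q_U).
∂π_U/∂q_U = 22 - 2q_U = 0, so q_U = 11.

11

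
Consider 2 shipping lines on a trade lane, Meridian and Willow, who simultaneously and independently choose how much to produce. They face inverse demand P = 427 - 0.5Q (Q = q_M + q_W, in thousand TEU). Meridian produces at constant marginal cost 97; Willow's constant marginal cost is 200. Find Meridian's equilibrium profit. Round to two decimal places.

Meridian's profit: π_M = (427 - 0.5Q)q_M - (97q_M). Setting ∂π_M/∂q_M = 0: 330 - q_M - (1/2)(q_W) = 0.
Willow's first-order condition: 227 - q_W - (1/2)(q_M) = 0.
Rearranging gives the reaction functions q_M = (330 - (1/2)q_W) and q_W = (227 - (1/2)q_M).
Solving the pair: q_M = 866/3, q_W = 248/3.
Price P = 427 - (1/2)·(1114/3) = 724/3.
Meridian's profit: (724/3 - 97)·(866/3) = 41664.2222.

41664.22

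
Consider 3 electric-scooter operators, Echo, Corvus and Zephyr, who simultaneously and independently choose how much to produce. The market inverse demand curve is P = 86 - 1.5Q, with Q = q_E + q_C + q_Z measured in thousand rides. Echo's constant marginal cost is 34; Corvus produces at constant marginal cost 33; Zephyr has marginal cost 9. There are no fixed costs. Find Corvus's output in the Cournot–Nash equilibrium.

5

Echo's profit: π_E = (86 - 1.5Q)q_E - (34q_E). Setting ∂π_E/∂q_E = 0: 52 - 3q_E - (3/2)(q_C + q_Z) = 0.
Corvus's first-order condition: 53 - 3q_C - (3/2)(q_E + q_Z) = 0.
Zephyr's profit: π_Z = (86 - 1.5Q)q_Z - (9q_Z). Setting ∂π_Z/∂q_Z = 0: 77 - 3q_Z - (3/2)(q_E + q_C) = 0.
Adding the 3 first-order conditions: 182 − 6Q = 0, so Q = 91/3.
Back-substituting: q_E = (52 − 91/2)/(3/2) = 13/3, q_C = (53 − 91/2)/(3/2) = 5, q_Z = (77 − 91/2)/(3/2) = 21.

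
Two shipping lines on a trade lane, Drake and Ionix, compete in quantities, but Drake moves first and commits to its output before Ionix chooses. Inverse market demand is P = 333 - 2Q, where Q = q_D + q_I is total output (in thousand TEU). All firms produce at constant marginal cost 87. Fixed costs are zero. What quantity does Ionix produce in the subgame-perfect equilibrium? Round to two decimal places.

30.75

Solve by backward induction. Given q_D, the follower Ionix maximises π_I = (333 - 2q_D - 2q_I)q_I - 87q_I.
Setting the follower's marginal profit to zero, 246 - 2q_D - 4q_I = 0, i.e. q_I = (246 - 2q_D)/4.
Drake substitutes q_I(q_D) into its own profit: π_D = q_D(333 - 2q_D - (246 - 2q_D)/2) - 87q_D = (210 - q_D)q_D - 87q_D.
The leader's first-order condition 123 - 2q_D = 0 yields q_D = 123/2.
Then q_I = (246 - 2·(123/2))/4 = 123/4.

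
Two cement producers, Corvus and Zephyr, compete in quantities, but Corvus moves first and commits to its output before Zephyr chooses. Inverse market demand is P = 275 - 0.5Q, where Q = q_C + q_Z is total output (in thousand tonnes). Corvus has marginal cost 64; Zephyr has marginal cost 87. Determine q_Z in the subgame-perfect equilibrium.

71

Solve by backward induction. Given q_C, the follower Zephyr maximises π_Z = (275 - (1/2)q_C - (1/2)q_Z)q_Z - 87q_Z.
Setting the follower's marginal profit to zero, 188 - (1/2)q_C - q_Z = 0, i.e. q_Z = (188 - (1/2)q_C).
The leader anticipates this reaction. Substituting into P = 275 - 0.5Q gives P = 181 - (1/4)q_C, so π_C = (181 - (1/4)q_C)q_C - 64q_C.
Leader FOC: 117 - (1/2)q_C = 0, so q_C = 234.
Then q_Z = (188 - (1/2)·234) = 71.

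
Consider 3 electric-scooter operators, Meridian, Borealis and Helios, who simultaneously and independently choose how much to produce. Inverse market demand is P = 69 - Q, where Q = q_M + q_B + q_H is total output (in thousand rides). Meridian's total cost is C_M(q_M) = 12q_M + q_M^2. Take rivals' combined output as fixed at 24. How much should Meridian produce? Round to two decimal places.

With rivals' combined output fixed at 24, Meridian's profit is π_M = (69 - 24 - q_M)q_M - (12q_M + q_M²) = (45 - q_M)q_M - (12q_M + q_M²).
∂π_M/∂q_M = 33 - 4q_M = 0, so q_M = 33/4.

8.25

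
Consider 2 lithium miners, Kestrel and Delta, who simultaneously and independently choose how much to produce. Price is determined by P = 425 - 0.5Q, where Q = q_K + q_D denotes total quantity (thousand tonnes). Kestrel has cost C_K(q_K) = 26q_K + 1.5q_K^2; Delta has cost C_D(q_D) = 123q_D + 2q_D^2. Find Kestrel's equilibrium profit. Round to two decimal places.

17434.83

Kestrel's profit: π_K = (425 - 0.5Q)q_K - (26q_K + (3/2)q_K²). Setting ∂π_K/∂q_K = 0: 399 - 4q_K - (1/2)(q_D) = 0.
Delta's profit: π_D = (425 - 0.5Q)q_D - (123q_D + 2q_D²). Setting ∂π_D/∂q_D = 0: 302 - 5q_D - (1/2)(q_K) = 0.
So q_K = (399 - (1/2)q_D)/4 and q_D = (302 - (1/2)q_K)/5.
Solving the pair: q_K = 93.3671, q_D = 51.0633.
Price P = 425 - (1/2)·144.4304 = 352.7848.
Kestrel's profit: 352.7848·93.3671 - 26·93.3671 - (3/2)·93.3671² = 17434.8265.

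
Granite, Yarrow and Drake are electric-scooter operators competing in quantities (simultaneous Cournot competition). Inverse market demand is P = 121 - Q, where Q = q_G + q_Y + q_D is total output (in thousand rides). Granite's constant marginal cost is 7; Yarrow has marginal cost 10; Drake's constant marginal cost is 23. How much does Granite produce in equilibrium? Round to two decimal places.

33.25

Granite's profit: π_G = (121 - Q)q_G - (7q_G). Setting ∂π_G/∂q_G = 0: 114 - 2q_G - (q_Y + q_D) = 0.
Yarrow's profit: π_Y = (121 - Q)q_Y - (10q_Y). Setting ∂π_Y/∂q_Y = 0: 111 - 2q_Y - (q_G + q_D) = 0.
Drake's first-order condition: 98 - 2q_D - (q_G + q_Y) = 0.
Summing all 3 equations gives 323 − 4Q = 0, hence Q = 323/4.
Back-substituting: q_G = (114 − 323/4) = 133/4, q_Y = (111 − 323/4) = 121/4, q_D = (98 − 323/4) = 69/4.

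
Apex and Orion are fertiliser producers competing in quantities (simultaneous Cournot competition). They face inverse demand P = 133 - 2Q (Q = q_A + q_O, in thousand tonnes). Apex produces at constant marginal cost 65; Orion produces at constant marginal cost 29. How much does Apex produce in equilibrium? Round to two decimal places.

Apex's profit: π_A = (133 - 2Q)q_A - (65q_A). Setting ∂π_A/∂q_A = 0: 68 - 4q_A - 2(q_O) = 0.
Orion's profit: π_O = (133 - 2Q)q_O - (29q_O). Setting ∂π_O/∂q_O = 0: 104 - 4q_O - 2(q_A) = 0.
So q_A = (68 - 2q_O)/4 and q_O = (104 - 2q_A)/4.
Solving the pair: q_A = 16/3, q_O = 70/3.

5.33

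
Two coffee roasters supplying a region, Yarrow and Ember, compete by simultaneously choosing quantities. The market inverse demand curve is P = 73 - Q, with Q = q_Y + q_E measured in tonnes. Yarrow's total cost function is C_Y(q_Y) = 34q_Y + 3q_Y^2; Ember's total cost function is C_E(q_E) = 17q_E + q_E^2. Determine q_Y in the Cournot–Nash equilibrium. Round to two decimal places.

3.23

Yarrow's profit: π_Y = (73 - Q)q_Y - (34q_Y + 3q_Y²). Setting ∂π_Y/∂q_Y = 0: 39 - 8q_Y - (q_E) = 0.
Ember's profit: π_E = (73 - Q)q_E - (17q_E + q_E²). Setting ∂π_E/∂q_E = 0: 56 - 4q_E - (q_Y) = 0.
So q_Y = (39 - q_E)/8 and q_E = (56 - q_Y)/4.
Substituting one into the other gives q_Y = 100/31 and q_E = 409/31.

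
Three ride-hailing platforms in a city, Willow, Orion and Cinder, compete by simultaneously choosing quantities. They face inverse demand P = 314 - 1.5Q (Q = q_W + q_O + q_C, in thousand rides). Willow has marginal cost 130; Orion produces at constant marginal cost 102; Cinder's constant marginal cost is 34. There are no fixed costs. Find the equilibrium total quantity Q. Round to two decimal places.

112.67

Willow's profit: π_W = (314 - 1.5Q)q_W - (130q_W). Setting ∂π_W/∂q_W = 0: 184 - 3q_W - (3/2)(q_O + q_C) = 0.
Orion's profit: π_O = (314 - 1.5Q)q_O - (102q_O). Setting ∂π_O/∂q_O = 0: 212 - 3q_O - (3/2)(q_W + q_C) = 0.
Cinder's profit: π_C = (314 - 1.5Q)q_C - (34q_C). Setting ∂π_C/∂q_C = 0: 280 - 3q_C - (3/2)(q_W + q_O) = 0.
Summing all 3 equations gives 676 − 6Q = 0, hence Q = 338/3.
Back-substituting: q_W = (184 − 169)/(3/2) = 10, q_O = (212 − 169)/(3/2) = 86/3, q_C = (280 − 169)/(3/2) = 74.
Total output Q = 10 + 86/3 + 74 = 338/3.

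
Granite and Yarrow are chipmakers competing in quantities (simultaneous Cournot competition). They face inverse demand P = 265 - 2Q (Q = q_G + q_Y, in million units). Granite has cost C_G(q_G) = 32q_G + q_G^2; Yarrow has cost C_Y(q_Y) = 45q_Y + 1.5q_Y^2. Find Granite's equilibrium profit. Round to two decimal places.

2946.98

Granite's profit: π_G = (265 - 2Q)q_G - (32q_G + q_G²). Setting ∂π_G/∂q_G = 0: 233 - 6q_G - 2(q_Y) = 0.
Yarrow's profit: π_Y = (265 - 2Q)q_Y - (45q_Y + (3/2)q_Y²). Setting ∂π_Y/∂q_Y = 0: 220 - 7q_Y - 2(q_G) = 0.
So q_G = (233 - 2q_Y)/6 and q_Y = (220 - 2q_G)/7.
Substituting one into the other gives q_G = 1191/38 and q_Y = 427/19.
Price P = 265 - 2·53.8158 = 157.3684.
Granite's profit: 157.3684·(1191/38) - 32·(1191/38) - (1191/38)² = 2946.9827.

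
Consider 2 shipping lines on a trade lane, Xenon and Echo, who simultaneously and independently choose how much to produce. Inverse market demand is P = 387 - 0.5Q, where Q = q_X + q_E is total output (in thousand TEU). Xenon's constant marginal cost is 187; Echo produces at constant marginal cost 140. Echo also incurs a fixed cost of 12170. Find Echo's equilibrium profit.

Xenon's profit: π_X = (387 - 0.5Q)q_X - (187q_X). Setting ∂π_X/∂q_X = 0: 200 - q_X - (1/2)(q_E) = 0.
Echo's profit: π_E = (387 - 0.5Q)q_E - (140q_E). Setting ∂π_E/∂q_E = 0: 247 - q_E - (1/2)(q_X) = 0.
So q_X = (200 - (1/2)q_E) and q_E = (247 - (1/2)q_X).
Solving the pair: q_X = 102, q_E = 196.
Price P = 387 - (1/2)·298 = 238.
Echo's profit: (238 - 140)·196 - 12170 = 7038.

7038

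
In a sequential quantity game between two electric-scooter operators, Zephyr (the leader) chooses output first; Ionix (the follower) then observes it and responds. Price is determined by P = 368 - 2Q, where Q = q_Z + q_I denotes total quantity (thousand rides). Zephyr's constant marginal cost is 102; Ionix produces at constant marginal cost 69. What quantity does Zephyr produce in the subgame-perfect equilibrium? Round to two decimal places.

58.25

The follower Ionix best-responds to any q_Z: π_I = (368 - 2Q)q_I - 69q_I.
Setting the follower's marginal profit to zero, 299 - 2q_Z - 4q_I = 0, i.e. q_I = (299 - 2q_Z)/4.
The leader anticipates this reaction. Substituting into P = 368 - 2Q gives P = 437/2 - q_Z, so π_Z = (437/2 - q_Z)q_Z - 102q_Z.
Leader FOC: 233/2 - 2q_Z = 0, so q_Z = 233/4.
Then q_I = (299 - 2·(233/4))/4 = 365/8.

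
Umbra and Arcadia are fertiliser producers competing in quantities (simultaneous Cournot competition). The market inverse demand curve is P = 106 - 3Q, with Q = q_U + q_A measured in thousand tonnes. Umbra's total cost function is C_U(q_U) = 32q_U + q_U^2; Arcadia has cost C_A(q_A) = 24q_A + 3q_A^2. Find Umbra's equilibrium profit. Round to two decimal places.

Umbra's profit: π_U = (106 - 3Q)q_U - (32q_U + q_U²). Setting ∂π_U/∂q_U = 0: 74 - 8q_U - 3(q_A) = 0.
Arcadia's first-order condition: 82 - 12q_A - 3(q_U) = 0.
So q_U = (74 - 3q_A)/8 and q_A = (82 - 3q_U)/12.
Substituting one into the other gives q_U = 214/29 and q_A = 434/87.
Price P = 106 - 3·(1076/87) = 1998/29.
Umbra's profit: (1998/29)·(214/29) - 32·(214/29) - (214/29)² = 217.8169.

217.82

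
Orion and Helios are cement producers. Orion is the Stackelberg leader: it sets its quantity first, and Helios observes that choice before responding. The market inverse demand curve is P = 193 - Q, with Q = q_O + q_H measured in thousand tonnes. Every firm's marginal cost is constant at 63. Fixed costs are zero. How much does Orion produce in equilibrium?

65

Solve by backward induction. Given q_O, the follower Helios maximises π_H = (193 - q_O - q_H)q_H - 63q_H.
Follower FOC: 130 - q_O - 2q_H = 0, so q_H(q_O) = (130 - q_O)/2.
The leader anticipates this reaction. Substituting into P = 193 - Q gives P = 128 - (1/2)q_O, so π_O = (128 - (1/2)q_O)q_O - 63q_O.
Maximising: ∂π_O/∂q_O = 65 - q_O = 0, giving q_O = 65.
Then q_H = (130 - 65)/2 = 65/2.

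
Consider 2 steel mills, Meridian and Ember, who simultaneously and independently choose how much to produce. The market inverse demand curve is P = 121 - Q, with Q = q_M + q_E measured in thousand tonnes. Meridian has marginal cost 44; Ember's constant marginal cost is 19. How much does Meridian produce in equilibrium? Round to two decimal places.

17.33

Meridian's profit: π_M = (121 - Q)q_M - (44q_M). Setting ∂π_M/∂q_M = 0: 77 - 2q_M - (q_E) = 0.
Ember's first-order condition: 102 - 2q_E - (q_M) = 0.
Rearranging gives the reaction functions q_M = (77 - q_E)/2 and q_E = (102 - q_M)/2.
Solving the pair: q_M = 52/3, q_E = 127/3.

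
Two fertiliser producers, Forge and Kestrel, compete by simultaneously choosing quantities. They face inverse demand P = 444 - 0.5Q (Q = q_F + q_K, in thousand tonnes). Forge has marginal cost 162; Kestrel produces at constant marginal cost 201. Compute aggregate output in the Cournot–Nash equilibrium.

350

Forge's profit: π_F = (444 - 0.5Q)q_F - (162q_F). Setting ∂π_F/∂q_F = 0: 282 - q_F - (1/2)(q_K) = 0.
Kestrel's first-order condition: 243 - q_K - (1/2)(q_F) = 0.
Best responses: q_F = (282 - (1/2)q_K), q_K = (243 - (1/2)q_F).
Solving the pair: q_F = 214, q_K = 136.
Total output Q = 214 + 136 = 350.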